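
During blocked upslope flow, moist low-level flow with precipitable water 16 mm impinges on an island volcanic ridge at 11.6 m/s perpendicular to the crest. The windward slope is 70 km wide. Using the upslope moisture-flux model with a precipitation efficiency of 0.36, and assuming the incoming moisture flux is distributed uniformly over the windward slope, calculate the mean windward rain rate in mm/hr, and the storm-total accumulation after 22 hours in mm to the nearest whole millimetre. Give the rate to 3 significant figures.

Incoming column moisture flux per unit ridge length: F = V × PW = 11.6 × 16 = 185.6 mm·m/s.
Spread over the 70 km slope with efficiency ε = 0.36: R = ε·F/W = 0.36 × 185.6 / 70000 m = 9.545e-04 mm/s.
R = 9.545e-04 × 3600 = 3.44 mm/hr.
Over 22 h: total = 3.44 × 22 = 75.68 ≈ 76 mm.

R ≈ 3.44 mm/hr; total ≈ 76 mm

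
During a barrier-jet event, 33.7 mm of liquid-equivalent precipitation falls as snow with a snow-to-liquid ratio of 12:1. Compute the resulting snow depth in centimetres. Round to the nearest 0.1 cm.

snow depth ≈ 40.4 cm

Snow depth = liquid × ratio = 33.7 mm × 12 = 404.4 mm = 40.4 cm.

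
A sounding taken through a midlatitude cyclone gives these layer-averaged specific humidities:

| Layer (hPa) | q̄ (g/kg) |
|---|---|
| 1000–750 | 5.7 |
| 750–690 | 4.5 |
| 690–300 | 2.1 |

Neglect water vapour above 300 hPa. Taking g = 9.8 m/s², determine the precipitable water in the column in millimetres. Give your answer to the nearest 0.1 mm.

PW ≈ 25.7 mm

Precipitable water is the column-integrated vapour mass per unit area: PW = (1/g) Σ q̄ Δp, with q in kg/kg and Δp in Pa (1 kg/m² of water = 1 mm).
Layer 1000–750 hPa: Δp = 250 hPa = 25000 Pa, q̄ = 0.0057 kg/kg → 0.0057 × 25000 / 9.8 = 14.54 mm
Layer 750–690 hPa: Δp = 60 hPa = 6000 Pa, q̄ = 0.0045 kg/kg → 0.0045 × 6000 / 9.8 = 2.76 mm
Layer 690–300 hPa: Δp = 390 hPa = 39000 Pa, q̄ = 0.0021 kg/kg → 0.0021 × 39000 / 9.8 = 8.36 mm
PW = 14.54 + 2.76 + 8.36 = 25.66 ≈ 25.7 mm.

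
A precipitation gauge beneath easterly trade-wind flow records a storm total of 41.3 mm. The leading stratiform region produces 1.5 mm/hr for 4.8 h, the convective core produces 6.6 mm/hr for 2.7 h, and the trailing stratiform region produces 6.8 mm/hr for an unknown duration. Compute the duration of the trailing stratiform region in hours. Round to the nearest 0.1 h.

Known phases: 1.5 × 4.8 + 6.6 × 2.7 = 7.2 + 17.82 = 25.02 mm.
Remaining depth = 41.3 − 25.02 = 16.28 mm.
Duration = 16.28 / 6.8 = 2.4 h.

duration ≈ 2.4 h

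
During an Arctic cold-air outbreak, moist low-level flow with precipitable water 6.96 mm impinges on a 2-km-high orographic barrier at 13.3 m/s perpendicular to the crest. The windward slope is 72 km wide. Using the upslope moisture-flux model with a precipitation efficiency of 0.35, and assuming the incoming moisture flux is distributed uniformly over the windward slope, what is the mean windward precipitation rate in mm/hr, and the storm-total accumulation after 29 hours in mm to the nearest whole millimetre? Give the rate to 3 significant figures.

R ≈ 1.62 mm/hr; total ≈ 47 mm

Incoming column moisture flux per unit ridge length: F = V × PW = 13.3 × 6.96 = 92.568 mm·m/s.
Spread over the 72 km slope with efficiency ε = 0.35: R = ε·F/W = 0.35 × 92.568 / 72000 m = 4.500e-04 mm/s.
R = 4.500e-04 × 3600 = 1.62 mm/hr.
Over 29 h: total = 1.62 × 29 = 46.98 ≈ 47 mm.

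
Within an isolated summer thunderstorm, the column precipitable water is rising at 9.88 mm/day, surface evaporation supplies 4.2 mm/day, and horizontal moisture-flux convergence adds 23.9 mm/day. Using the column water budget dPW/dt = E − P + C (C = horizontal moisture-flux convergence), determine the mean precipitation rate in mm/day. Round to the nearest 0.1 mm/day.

dPW/dt = +9.88 mm/day.
P = E + C − dPW/dt = 4.2 + (23.9) − (+9.88) = 18.2 mm/day.

P ≈ 18.2 mm/day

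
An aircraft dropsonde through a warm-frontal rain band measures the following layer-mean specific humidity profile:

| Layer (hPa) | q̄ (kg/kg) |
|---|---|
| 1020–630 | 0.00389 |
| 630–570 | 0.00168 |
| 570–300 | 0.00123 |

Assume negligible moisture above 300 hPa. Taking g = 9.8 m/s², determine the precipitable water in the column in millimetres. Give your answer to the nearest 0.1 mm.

Precipitable water is the column-integrated vapour mass per unit area: PW = (1/g) Σ q̄ Δp, with q in kg/kg and Δp in Pa (1 kg/m² of water = 1 mm).
Layer 1020–630 hPa: Δp = 390 hPa = 39000 Pa, q̄ = 0.00389 kg/kg → 0.00389 × 39000 / 9.8 = 15.48 mm
Layer 630–570 hPa: Δp = 60 hPa = 6000 Pa, q̄ = 0.00168 kg/kg → 0.00168 × 6000 / 9.8 = 1.03 mm
Layer 570–300 hPa: Δp = 270 hPa = 27000 Pa, q̄ = 0.00123 kg/kg → 0.00123 × 27000 / 9.8 = 3.39 mm
PW = 15.48 + 1.03 + 3.39 = 19.90 ≈ 19.9 mm.

PW ≈ 19.9 mm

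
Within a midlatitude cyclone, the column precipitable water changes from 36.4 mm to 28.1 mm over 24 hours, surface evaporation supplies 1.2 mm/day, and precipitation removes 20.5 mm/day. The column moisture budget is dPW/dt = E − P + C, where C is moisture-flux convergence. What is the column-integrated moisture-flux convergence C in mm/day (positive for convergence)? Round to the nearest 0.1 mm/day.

dPW/dt = (28.1 − 36.4) mm / (24/24 day) = -8.300 mm/day.
C = dPW/dt − E + P = (-8.300) − 1.2 + 20.5 = 11.0 mm/day.

C ≈ 11.0 mm/day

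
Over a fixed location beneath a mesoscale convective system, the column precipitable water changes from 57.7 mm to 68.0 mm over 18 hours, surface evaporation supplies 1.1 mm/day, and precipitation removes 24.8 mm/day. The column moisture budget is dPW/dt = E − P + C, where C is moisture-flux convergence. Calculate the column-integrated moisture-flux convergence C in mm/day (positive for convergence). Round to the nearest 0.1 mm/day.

C ≈ 37.4 mm/day

dPW/dt = (68.0 − 57.7) mm / (18/24 day) = +13.733 mm/day.
C = dPW/dt − E + P = (+13.733) − 1.1 + 24.8 = 37.4 mm/day.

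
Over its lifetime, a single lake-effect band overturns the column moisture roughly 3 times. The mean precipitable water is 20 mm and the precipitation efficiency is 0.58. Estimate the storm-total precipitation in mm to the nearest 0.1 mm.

precipitation ≈ 34.8 mm

Each cycle deposits ε × PW = 0.58 × 20 = 11.6 mm.
Over 3 cycles: 3 × 11.6 = 34.8 mm.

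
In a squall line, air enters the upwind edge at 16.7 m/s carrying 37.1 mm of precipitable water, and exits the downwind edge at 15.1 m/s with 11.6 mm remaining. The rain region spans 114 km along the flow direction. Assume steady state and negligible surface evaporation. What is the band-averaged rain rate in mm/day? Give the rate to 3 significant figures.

R ≈ 337 mm/day

Column moisture flux per unit crosswind length is F = V × PW.
Inflow: F_in = 16.7 × 37.1 = 619.57 mm·m/s
Outflow: F_out = 15.1 × 11.6 = 175.16 mm·m/s
Steady-state rate R = (F_in − F_out)/L = (619.57 − 175.16) / 114000 m = 3.898e-03 mm/s.
R = 3.898e-03 × 3600 × 24 = 337 mm/day.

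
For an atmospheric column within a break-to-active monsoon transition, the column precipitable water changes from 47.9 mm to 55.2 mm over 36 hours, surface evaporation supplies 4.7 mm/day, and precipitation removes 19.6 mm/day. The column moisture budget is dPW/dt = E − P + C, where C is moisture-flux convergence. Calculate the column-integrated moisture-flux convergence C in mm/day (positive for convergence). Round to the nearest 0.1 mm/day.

C ≈ 19.8 mm/day

dPW/dt = (55.2 − 47.9) mm / (36/24 day) = +4.867 mm/day.
C = dPW/dt − E + P = (+4.867) − 4.7 + 19.6 = 19.8 mm/day.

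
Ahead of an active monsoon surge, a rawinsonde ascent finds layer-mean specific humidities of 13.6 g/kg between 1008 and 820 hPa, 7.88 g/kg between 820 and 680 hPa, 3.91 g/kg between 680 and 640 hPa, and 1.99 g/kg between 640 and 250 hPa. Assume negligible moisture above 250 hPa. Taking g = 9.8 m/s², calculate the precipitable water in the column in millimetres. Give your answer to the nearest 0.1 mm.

PW ≈ 46.9 mm

Precipitable water is the column-integrated vapour mass per unit area: PW = (1/g) Σ q̄ Δp, with q in kg/kg and Δp in Pa (1 kg/m² of water = 1 mm).
Layer 1008–820 hPa: Δp = 188 hPa = 18800 Pa, q̄ = 0.0136 kg/kg → 0.0136 × 18800 / 9.8 = 26.09 mm
Layer 820–680 hPa: Δp = 140 hPa = 14000 Pa, q̄ = 0.00788 kg/kg → 0.00788 × 14000 / 9.8 = 11.26 mm
Layer 680–640 hPa: Δp = 40 hPa = 4000 Pa, q̄ = 0.00391 kg/kg → 0.00391 × 4000 / 9.8 = 1.60 mm
Layer 640–250 hPa: Δp = 390 hPa = 39000 Pa, q̄ = 0.00199 kg/kg → 0.00199 × 39000 / 9.8 = 7.92 mm
PW = 26.09 + 11.26 + 1.60 + 7.92 = 46.87 ≈ 46.9 mm.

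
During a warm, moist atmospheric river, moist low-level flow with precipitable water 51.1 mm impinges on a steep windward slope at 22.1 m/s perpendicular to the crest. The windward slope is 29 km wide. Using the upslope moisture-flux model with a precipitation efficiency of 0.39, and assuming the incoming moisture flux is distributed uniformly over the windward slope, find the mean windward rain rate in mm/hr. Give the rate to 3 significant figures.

R ≈ 54.7 mm/hr

Incoming column moisture flux per unit ridge length: F = V × PW = 22.1 × 51.1 = 1129.31 mm·m/s.
Spread over the 29 km slope with efficiency ε = 0.39: R = ε·F/W = 0.39 × 1129.31 / 29000 m = 1.519e-02 mm/s.
R = 1.519e-02 × 3600 = 54.7 mm/hr.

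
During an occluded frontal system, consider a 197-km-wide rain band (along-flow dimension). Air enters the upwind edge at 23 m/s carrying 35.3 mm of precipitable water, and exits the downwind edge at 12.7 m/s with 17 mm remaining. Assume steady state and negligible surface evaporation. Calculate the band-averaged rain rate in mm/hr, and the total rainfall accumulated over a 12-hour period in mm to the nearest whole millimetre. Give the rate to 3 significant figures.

R ≈ 10.9 mm/hr; total ≈ 131 mm

Column moisture flux per unit crosswind length is F = V × PW.
Inflow: F_in = 23 × 35.3 = 811.9 mm·m/s
Outflow: F_out = 12.7 × 17 = 215.9 mm·m/s
Steady-state rate R = (F_in − F_out)/L = (811.9 − 215.9) / 197000 m = 3.025e-03 mm/s.
R = 3.025e-03 × 3600 = 10.9 mm/hr.
Over 12 h: total = 10.9 × 12 = 130.8 ≈ 131 mm.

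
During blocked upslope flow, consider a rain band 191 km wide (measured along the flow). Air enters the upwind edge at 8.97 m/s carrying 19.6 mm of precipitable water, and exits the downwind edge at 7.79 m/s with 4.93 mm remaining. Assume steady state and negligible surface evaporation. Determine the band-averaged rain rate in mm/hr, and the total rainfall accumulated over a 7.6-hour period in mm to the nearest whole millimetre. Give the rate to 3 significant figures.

Column moisture flux per unit crosswind length is F = V × PW.
Inflow: F_in = 8.97 × 19.6 = 175.812 mm·m/s
Outflow: F_out = 7.79 × 4.93 = 38.4047 mm·m/s
Steady-state rate R = (F_in − F_out)/L = (175.812 − 38.4047) / 191000 m = 7.194e-04 mm/s.
R = 7.194e-04 × 3600 = 2.59 mm/hr.
Over 7.6 h: total = 2.59 × 7.6 = 19.684 ≈ 20 mm.

R ≈ 2.59 mm/hr; total ≈ 20 mm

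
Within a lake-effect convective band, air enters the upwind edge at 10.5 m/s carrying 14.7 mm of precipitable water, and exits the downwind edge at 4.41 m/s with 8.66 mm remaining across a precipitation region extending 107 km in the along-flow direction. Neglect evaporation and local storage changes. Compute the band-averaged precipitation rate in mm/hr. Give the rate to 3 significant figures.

R ≈ 3.91 mm/hr

Column moisture flux per unit crosswind length is F = V × PW.
Inflow: F_in = 10.5 × 14.7 = 154.35 mm·m/s
Outflow: F_out = 4.41 × 8.66 = 38.1906 mm·m/s
Steady-state rate R = (F_in − F_out)/L = (154.35 − 38.1906) / 107000 m = 1.086e-03 mm/s.
R = 1.086e-03 × 3600 = 3.91 mm/hr.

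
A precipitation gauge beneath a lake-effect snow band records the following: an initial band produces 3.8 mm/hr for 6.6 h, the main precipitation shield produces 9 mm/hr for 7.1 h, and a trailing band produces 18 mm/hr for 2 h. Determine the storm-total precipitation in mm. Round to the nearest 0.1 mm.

total ≈ 125.0 mm

Total = Σ Rᵢ Δtᵢ = 3.8 × 6.6 + 9 × 7.1 + 18 × 2
      = 25.08 + 63.9 + 36 = 125.0 mm.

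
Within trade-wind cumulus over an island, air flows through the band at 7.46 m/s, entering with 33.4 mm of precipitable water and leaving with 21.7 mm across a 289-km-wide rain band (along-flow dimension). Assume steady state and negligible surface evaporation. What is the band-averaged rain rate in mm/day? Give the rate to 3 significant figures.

Column moisture flux per unit crosswind length is F = V × PW.
Inflow: F_in = 7.46 × 33.4 = 249.164 mm·m/s
Outflow: F_out = 7.46 × 21.7 = 161.882 mm·m/s
Steady-state rate R = (F_in − F_out)/L = (249.164 − 161.882) / 289000 m = 3.020e-04 mm/s.
R = 3.020e-04 × 3600 × 24 = 26.1 mm/day.

R ≈ 26.1 mm/day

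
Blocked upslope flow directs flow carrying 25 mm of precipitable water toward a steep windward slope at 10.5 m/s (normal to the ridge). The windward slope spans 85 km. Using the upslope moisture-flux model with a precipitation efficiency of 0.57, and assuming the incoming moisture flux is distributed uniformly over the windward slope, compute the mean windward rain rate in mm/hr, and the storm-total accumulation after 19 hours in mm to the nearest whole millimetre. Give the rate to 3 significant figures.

R ≈ 6.34 mm/hr; total ≈ 120 mm

Incoming column moisture flux per unit ridge length: F = V × PW = 10.5 × 25 = 262.5 mm·m/s.
Spread over the 85 km slope with efficiency ε = 0.57: R = ε·F/W = 0.57 × 262.5 / 85000 m = 1.760e-03 mm/s.
R = 1.760e-03 × 3600 = 6.34 mm/hr.
Over 19 h: total = 6.34 × 19 = 120.46 ≈ 120 mm.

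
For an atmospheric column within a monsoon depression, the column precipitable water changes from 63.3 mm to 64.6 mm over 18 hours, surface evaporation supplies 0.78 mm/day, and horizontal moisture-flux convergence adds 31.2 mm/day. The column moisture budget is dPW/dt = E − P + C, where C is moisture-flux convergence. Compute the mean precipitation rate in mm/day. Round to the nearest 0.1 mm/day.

P ≈ 30.2 mm/day

dPW/dt = (64.6 − 63.3) mm / (18/24 day) = +1.733 mm/day.
P = E + C − dPW/dt = 0.78 + (31.2) − (+1.733) = 30.2 mm/day.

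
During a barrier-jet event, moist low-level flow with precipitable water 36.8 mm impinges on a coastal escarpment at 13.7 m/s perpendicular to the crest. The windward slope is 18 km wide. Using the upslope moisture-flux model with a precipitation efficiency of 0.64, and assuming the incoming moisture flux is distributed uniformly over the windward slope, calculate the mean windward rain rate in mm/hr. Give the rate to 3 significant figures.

Incoming column moisture flux per unit ridge length: F = V × PW = 13.7 × 36.8 = 504.16 mm·m/s.
Spread over the 18 km slope with efficiency ε = 0.64: R = ε·F/W = 0.64 × 504.16 / 18000 m = 1.793e-02 mm/s.
R = 1.793e-02 × 3600 = 64.5 mm/hr.

R ≈ 64.5 mm/hr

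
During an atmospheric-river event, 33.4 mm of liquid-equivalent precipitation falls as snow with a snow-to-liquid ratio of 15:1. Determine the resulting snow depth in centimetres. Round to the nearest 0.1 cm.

snow depth ≈ 50.1 cm

Snow depth = liquid × ratio = 33.4 mm × 15 = 501 mm = 50.1 cm.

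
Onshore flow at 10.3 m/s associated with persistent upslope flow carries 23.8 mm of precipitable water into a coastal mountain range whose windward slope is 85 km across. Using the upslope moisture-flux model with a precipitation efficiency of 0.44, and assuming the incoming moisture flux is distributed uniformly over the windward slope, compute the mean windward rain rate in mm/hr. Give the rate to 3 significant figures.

R ≈ 4.57 mm/hr

Incoming column moisture flux per unit ridge length: F = V × PW = 10.3 × 23.8 = 245.14 mm·m/s.
Spread over the 85 km slope with efficiency ε = 0.44: R = ε·F/W = 0.44 × 245.14 / 85000 m = 1.269e-03 mm/s.
R = 1.269e-03 × 3600 = 4.57 mm/hr.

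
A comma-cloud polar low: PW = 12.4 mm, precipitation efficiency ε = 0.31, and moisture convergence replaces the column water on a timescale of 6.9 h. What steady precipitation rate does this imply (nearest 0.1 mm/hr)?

Each overturning extracts ε × PW = 0.31 × 12.4 = 3.844 mm.
Rate = ε·PW / τ = 3.844 / 6.9 h = 0.6 mm/hr.

R ≈ 0.6 mm/hr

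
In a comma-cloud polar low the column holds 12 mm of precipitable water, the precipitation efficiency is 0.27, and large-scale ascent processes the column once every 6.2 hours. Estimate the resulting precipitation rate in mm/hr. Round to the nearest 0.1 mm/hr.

Each overturning extracts ε × PW = 0.27 × 12 = 3.24 mm.
Rate = ε·PW / τ = 3.24 / 6.2 h = 0.5 mm/hr.

R ≈ 0.5 mm/hr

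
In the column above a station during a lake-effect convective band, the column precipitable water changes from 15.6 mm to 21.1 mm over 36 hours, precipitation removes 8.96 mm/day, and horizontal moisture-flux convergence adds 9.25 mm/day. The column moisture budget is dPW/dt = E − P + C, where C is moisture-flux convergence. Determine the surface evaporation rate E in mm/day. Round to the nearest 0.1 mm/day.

dPW/dt = (21.1 − 15.6) mm / (36/24 day) = +3.667 mm/day.
E = dPW/dt + P − C = (+3.667) + 8.96 − (9.25) = 3.4 mm/day.

E ≈ 3.4 mm/day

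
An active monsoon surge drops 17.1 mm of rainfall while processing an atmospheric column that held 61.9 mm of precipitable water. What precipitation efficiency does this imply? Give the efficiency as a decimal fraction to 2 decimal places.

ε ≈ 0.28

ε = rainfall / PW = 17.1 / 61.9 = 0.28.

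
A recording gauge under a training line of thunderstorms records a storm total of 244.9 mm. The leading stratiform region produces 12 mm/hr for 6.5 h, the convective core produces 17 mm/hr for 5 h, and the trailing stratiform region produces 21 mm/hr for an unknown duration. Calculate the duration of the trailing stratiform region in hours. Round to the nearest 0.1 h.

duration ≈ 3.9 h

Known phases: 12 × 6.5 + 17 × 5 = 78 + 85 = 163 mm.
Remaining depth = 244.9 − 163 = 81.9 mm.
Duration = 81.9 / 21 = 3.9 h.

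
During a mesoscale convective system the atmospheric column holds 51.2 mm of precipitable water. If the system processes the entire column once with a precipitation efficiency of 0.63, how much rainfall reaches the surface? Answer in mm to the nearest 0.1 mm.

Rainfall = ε × PW = 0.63 × 51.2 = 32.3 mm.

rainfall ≈ 32.3 mm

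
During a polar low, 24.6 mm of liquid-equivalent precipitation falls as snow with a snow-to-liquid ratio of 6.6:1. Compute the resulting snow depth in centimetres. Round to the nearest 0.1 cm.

Snow depth = liquid × ratio = 24.6 mm × 6.6 = 162.36 mm = 16.2 cm.

snow depth ≈ 16.2 cm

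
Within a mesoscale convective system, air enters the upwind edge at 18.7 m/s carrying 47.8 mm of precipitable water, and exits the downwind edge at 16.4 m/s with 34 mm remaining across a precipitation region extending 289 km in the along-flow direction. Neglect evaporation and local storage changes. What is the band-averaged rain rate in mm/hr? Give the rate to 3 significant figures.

Column moisture flux per unit crosswind length is F = V × PW.
Inflow: F_in = 18.7 × 47.8 = 893.86 mm·m/s
Outflow: F_out = 16.4 × 34 = 557.6 mm·m/s
Steady-state rate R = (F_in − F_out)/L = (893.86 − 557.6) / 289000 m = 1.164e-03 mm/s.
R = 1.164e-03 × 3600 = 4.19 mm/hr.

R ≈ 4.19 mm/hr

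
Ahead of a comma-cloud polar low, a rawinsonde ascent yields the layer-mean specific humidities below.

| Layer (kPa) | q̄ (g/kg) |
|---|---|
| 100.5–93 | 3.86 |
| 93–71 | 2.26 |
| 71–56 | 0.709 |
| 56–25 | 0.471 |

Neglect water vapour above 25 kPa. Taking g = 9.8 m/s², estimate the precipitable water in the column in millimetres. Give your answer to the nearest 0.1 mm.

PW ≈ 10.6 mm

Precipitable water is the column-integrated vapour mass per unit area: PW = (1/g) Σ q̄ Δp, with q in kg/kg and Δp in Pa (1 kg/m² of water = 1 mm).
Layer 100.5–93 kPa: Δp = 75 hPa = 7500 Pa, q̄ = 0.00386 kg/kg → 0.00386 × 7500 / 9.8 = 2.95 mm
Layer 93–71 kPa: Δp = 220 hPa = 22000 Pa, q̄ = 0.00226 kg/kg → 0.00226 × 22000 / 9.8 = 5.07 mm
Layer 71–56 kPa: Δp = 150 hPa = 15000 Pa, q̄ = 0.000709 kg/kg → 0.000709 × 15000 / 9.8 = 1.09 mm
Layer 56–25 kPa: Δp = 310 hPa = 31000 Pa, q̄ = 0.000471 kg/kg → 0.000471 × 31000 / 9.8 = 1.49 mm
PW = 2.95 + 5.07 + 1.09 + 1.49 = 10.60 ≈ 10.6 mm.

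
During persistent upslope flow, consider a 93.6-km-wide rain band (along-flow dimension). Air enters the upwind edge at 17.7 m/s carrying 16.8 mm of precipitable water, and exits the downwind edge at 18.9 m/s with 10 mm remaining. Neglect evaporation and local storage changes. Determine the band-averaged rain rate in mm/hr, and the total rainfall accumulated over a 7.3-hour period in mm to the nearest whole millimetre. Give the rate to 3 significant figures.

Column moisture flux per unit crosswind length is F = V × PW.
Inflow: F_in = 17.7 × 16.8 = 297.36 mm·m/s
Outflow: F_out = 18.9 × 10 = 189 mm·m/s
Steady-state rate R = (F_in − F_out)/L = (297.36 − 189) / 93600 m = 1.158e-03 mm/s.
R = 1.158e-03 × 3600 = 4.17 mm/hr.
Over 7.3 h: total = 4.17 × 7.3 = 30.441 ≈ 30 mm.

R ≈ 4.17 mm/hr; total ≈ 30 mm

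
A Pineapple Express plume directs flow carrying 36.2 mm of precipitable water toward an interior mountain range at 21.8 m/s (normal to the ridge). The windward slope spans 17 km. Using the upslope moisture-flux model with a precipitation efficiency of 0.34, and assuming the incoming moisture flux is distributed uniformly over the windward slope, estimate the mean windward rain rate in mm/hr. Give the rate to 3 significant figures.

Incoming column moisture flux per unit ridge length: F = V × PW = 21.8 × 36.2 = 789.16 mm·m/s.
Spread over the 17 km slope with efficiency ε = 0.34: R = ε·F/W = 0.34 × 789.16 / 17000 m = 1.578e-02 mm/s.
R = 1.578e-02 × 3600 = 56.8 mm/hr.

R ≈ 56.8 mm/hr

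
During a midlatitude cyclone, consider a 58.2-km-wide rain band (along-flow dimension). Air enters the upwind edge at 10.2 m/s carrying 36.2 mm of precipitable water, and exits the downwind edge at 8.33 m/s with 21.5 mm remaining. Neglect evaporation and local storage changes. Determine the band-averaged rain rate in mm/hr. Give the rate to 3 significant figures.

Column moisture flux per unit crosswind length is F = V × PW.
Inflow: F_in = 10.2 × 36.2 = 369.24 mm·m/s
Outflow: F_out = 8.33 × 21.5 = 179.095 mm·m/s
Steady-state rate R = (F_in − F_out)/L = (369.24 − 179.095) / 58200 m = 3.267e-03 mm/s.
R = 3.267e-03 × 3600 = 11.8 mm/hr.

R ≈ 11.8 mm/hr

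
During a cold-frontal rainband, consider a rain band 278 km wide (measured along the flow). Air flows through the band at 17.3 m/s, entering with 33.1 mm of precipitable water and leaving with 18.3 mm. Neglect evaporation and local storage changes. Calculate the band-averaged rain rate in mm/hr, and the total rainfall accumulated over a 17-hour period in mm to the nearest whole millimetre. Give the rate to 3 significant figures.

Column moisture flux per unit crosswind length is F = V × PW.
Inflow: F_in = 17.3 × 33.1 = 572.63 mm·m/s
Outflow: F_out = 17.3 × 18.3 = 316.59 mm·m/s
Steady-state rate R = (F_in − F_out)/L = (572.63 − 316.59) / 278000 m = 9.210e-04 mm/s.
R = 9.210e-04 × 3600 = 3.32 mm/hr.
Over 17 h: total = 3.32 × 17 = 56.44 ≈ 56 mm.

R ≈ 3.32 mm/hr; total ≈ 56 mm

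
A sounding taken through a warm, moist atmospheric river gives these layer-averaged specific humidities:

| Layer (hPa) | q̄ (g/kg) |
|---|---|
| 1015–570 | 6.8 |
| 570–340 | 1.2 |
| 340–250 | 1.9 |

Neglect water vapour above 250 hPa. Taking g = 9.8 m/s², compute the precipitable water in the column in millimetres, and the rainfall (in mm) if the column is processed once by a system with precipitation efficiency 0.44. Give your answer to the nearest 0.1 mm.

Precipitable water is the column-integrated vapour mass per unit area: PW = (1/g) Σ q̄ Δp, with q in kg/kg and Δp in Pa (1 kg/m² of water = 1 mm).
Layer 1015–570 hPa: Δp = 445 hPa = 44500 Pa, q̄ = 0.0068 kg/kg → 0.0068 × 44500 / 9.8 = 30.88 mm
Layer 570–340 hPa: Δp = 230 hPa = 23000 Pa, q̄ = 0.0012 kg/kg → 0.0012 × 23000 / 9.8 = 2.82 mm
Layer 340–250 hPa: Δp = 90 hPa = 9000 Pa, q̄ = 0.0019 kg/kg → 0.0019 × 9000 / 9.8 = 1.74 mm
PW = 30.88 + 2.82 + 1.74 = 35.44 ≈ 35.4 mm.
Rainfall = ε × PW = 0.44 × 35.4 = 15.6 mm.

PW ≈ 35.4 mm; rainfall ≈ 15.6 mm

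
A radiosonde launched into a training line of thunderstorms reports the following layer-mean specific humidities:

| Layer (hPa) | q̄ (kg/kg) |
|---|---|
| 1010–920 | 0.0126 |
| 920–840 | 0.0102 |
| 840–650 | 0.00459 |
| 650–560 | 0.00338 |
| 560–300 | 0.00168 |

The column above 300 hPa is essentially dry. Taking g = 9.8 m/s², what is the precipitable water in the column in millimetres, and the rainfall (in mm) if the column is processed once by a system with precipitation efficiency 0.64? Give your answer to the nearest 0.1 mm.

PW ≈ 36.4 mm; rainfall ≈ 23.3 mm

Precipitable water is the column-integrated vapour mass per unit area: PW = (1/g) Σ q̄ Δp, with q in kg/kg and Δp in Pa (1 kg/m² of water = 1 mm).
Layer 1010–920 hPa: Δp = 90 hPa = 9000 Pa, q̄ = 0.0126 kg/kg → 0.0126 × 9000 / 9.8 = 11.57 mm
Layer 920–840 hPa: Δp = 80 hPa = 8000 Pa, q̄ = 0.0102 kg/kg → 0.0102 × 8000 / 9.8 = 8.33 mm
Layer 840–650 hPa: Δp = 190 hPa = 19000 Pa, q̄ = 0.00459 kg/kg → 0.00459 × 19000 / 9.8 = 8.90 mm
Layer 650–560 hPa: Δp = 90 hPa = 9000 Pa, q̄ = 0.00338 kg/kg → 0.00338 × 9000 / 9.8 = 3.10 mm
Layer 560–300 hPa: Δp = 260 hPa = 26000 Pa, q̄ = 0.00168 kg/kg → 0.00168 × 26000 / 9.8 = 4.46 mm
PW = 11.57 + 8.33 + 8.90 + 3.10 + 4.46 = 36.36 ≈ 36.4 mm.
Rainfall = ε × PW = 0.64 × 36.4 = 23.3 mm.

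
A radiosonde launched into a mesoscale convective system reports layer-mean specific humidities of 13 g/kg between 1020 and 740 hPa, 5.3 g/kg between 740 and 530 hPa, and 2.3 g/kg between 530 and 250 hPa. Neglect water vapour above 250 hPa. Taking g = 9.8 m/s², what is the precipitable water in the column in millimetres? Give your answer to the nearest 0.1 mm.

Precipitable water is the column-integrated vapour mass per unit area: PW = (1/g) Σ q̄ Δp, with q in kg/kg and Δp in Pa (1 kg/m² of water = 1 mm).
Layer 1020–740 hPa: Δp = 280 hPa = 28000 Pa, q̄ = 0.013 kg/kg → 0.013 × 28000 / 9.8 = 37.14 mm
Layer 740–530 hPa: Δp = 210 hPa = 21000 Pa, q̄ = 0.0053 kg/kg → 0.0053 × 21000 / 9.8 = 11.36 mm
Layer 530–250 hPa: Δp = 280 hPa = 28000 Pa, q̄ = 0.0023 kg/kg → 0.0023 × 28000 / 9.8 = 6.57 mm
PW = 37.14 + 11.36 + 6.57 = 55.07 ≈ 55.1 mm.

PW ≈ 55.1 mm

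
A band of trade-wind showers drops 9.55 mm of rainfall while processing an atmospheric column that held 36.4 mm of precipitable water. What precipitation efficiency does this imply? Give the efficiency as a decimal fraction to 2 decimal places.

ε = rainfall / PW = 9.55 / 36.4 = 0.26.

ε ≈ 0.26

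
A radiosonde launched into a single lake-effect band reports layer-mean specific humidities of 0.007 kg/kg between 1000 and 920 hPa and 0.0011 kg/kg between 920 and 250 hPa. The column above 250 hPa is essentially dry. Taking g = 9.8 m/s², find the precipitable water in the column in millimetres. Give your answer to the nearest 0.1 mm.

Precipitable water is the column-integrated vapour mass per unit area: PW = (1/g) Σ q̄ Δp, with q in kg/kg and Δp in Pa (1 kg/m² of water = 1 mm).
Layer 1000–920 hPa: Δp = 80 hPa = 8000 Pa, q̄ = 0.007 kg/kg → 0.007 × 8000 / 9.8 = 5.71 mm
Layer 920–250 hPa: Δp = 670 hPa = 67000 Pa, q̄ = 0.0011 kg/kg → 0.0011 × 67000 / 9.8 = 7.52 mm
PW = 5.71 + 7.52 = 13.23 ≈ 13.2 mm.

PW ≈ 13.2 mm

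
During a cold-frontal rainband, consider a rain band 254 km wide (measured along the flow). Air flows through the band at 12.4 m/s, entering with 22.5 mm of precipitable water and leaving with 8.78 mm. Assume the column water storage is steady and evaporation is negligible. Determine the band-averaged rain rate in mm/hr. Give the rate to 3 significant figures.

Column moisture flux per unit crosswind length is F = V × PW.
Inflow: F_in = 12.4 × 22.5 = 279 mm·m/s
Outflow: F_out = 12.4 × 8.78 = 108.872 mm·m/s
Steady-state rate R = (F_in − F_out)/L = (279 − 108.872) / 254000 m = 6.698e-04 mm/s.
R = 6.698e-04 × 3600 = 2.41 mm/hr.

R ≈ 2.41 mm/hr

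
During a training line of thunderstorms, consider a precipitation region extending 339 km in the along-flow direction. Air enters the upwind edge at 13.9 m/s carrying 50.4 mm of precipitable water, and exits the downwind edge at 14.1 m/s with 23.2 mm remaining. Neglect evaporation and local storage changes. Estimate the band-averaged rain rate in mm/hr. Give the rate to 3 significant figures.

R ≈ 3.97 mm/hr

Column moisture flux per unit crosswind length is F = V × PW.
Inflow: F_in = 13.9 × 50.4 = 700.56 mm·m/s
Outflow: F_out = 14.1 × 23.2 = 327.12 mm·m/s
Steady-state rate R = (F_in − F_out)/L = (700.56 − 327.12) / 339000 m = 1.102e-03 mm/s.
R = 1.102e-03 × 3600 = 3.97 mm/hr.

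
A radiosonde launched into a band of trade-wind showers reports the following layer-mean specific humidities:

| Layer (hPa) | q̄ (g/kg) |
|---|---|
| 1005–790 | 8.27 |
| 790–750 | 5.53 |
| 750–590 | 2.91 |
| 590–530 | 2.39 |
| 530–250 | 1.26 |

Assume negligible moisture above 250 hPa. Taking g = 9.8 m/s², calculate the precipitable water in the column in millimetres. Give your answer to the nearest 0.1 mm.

Precipitable water is the column-integrated vapour mass per unit area: PW = (1/g) Σ q̄ Δp, with q in kg/kg and Δp in Pa (1 kg/m² of water = 1 mm).
Layer 1005–790 hPa: Δp = 215 hPa = 21500 Pa, q̄ = 0.00827 kg/kg → 0.00827 × 21500 / 9.8 = 18.14 mm
Layer 790–750 hPa: Δp = 40 hPa = 4000 Pa, q̄ = 0.00553 kg/kg → 0.00553 × 4000 / 9.8 = 2.26 mm
Layer 750–590 hPa: Δp = 160 hPa = 16000 Pa, q̄ = 0.00291 kg/kg → 0.00291 × 16000 / 9.8 = 4.75 mm
Layer 590–530 hPa: Δp = 60 hPa = 6000 Pa, q̄ = 0.00239 kg/kg → 0.00239 × 6000 / 9.8 = 1.46 mm
Layer 530–250 hPa: Δp = 280 hPa = 28000 Pa, q̄ = 0.00126 kg/kg → 0.00126 × 28000 / 9.8 = 3.60 mm
PW = 18.14 + 2.26 + 4.75 + 1.46 + 3.60 = 30.21 ≈ 30.2 mm.

PW ≈ 30.2 mm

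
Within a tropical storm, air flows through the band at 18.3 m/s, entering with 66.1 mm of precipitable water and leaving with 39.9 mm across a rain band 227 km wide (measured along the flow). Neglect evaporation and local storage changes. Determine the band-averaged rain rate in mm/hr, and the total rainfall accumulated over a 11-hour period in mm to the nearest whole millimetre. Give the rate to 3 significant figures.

Column moisture flux per unit crosswind length is F = V × PW.
Inflow: F_in = 18.3 × 66.1 = 1209.63 mm·m/s
Outflow: F_out = 18.3 × 39.9 = 730.17 mm·m/s
Steady-state rate R = (F_in − F_out)/L = (1209.63 − 730.17) / 227000 m = 2.112e-03 mm/s.
R = 2.112e-03 × 3600 = 7.60 mm/hr.
Over 11 h: total = 7.60 × 11 = 83.6 ≈ 84 mm.

R ≈ 7.60 mm/hr; total ≈ 84 mm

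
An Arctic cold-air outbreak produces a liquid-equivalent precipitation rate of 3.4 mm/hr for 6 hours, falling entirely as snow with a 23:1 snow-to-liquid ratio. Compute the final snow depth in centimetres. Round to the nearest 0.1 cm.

Liquid-equivalent depth = 3.4 × 6 = 20.4 mm.
Snow depth = 20.4 mm × 23 = 469.2 mm = 46.9 cm.

snow depth ≈ 46.9 cm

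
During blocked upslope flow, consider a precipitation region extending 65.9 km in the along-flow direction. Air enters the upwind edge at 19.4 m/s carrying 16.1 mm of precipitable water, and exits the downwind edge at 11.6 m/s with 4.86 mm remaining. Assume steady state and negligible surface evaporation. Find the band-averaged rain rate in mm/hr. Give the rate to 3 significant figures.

Column moisture flux per unit crosswind length is F = V × PW.
Inflow: F_in = 19.4 × 16.1 = 312.34 mm·m/s
Outflow: F_out = 11.6 × 4.86 = 56.376 mm·m/s
Steady-state rate R = (F_in − F_out)/L = (312.34 − 56.376) / 65900 m = 3.884e-03 mm/s.
R = 3.884e-03 × 3600 = 14.0 mm/hr.

R ≈ 14.0 mm/hr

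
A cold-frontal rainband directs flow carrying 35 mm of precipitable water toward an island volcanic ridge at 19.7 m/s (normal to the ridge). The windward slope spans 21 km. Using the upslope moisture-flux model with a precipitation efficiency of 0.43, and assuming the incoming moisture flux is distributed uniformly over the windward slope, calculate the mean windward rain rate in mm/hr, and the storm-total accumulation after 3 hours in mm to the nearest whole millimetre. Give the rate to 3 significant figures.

Incoming column moisture flux per unit ridge length: F = V × PW = 19.7 × 35 = 689.5 mm·m/s.
Spread over the 21 km slope with efficiency ε = 0.43: R = ε·F/W = 0.43 × 689.5 / 21000 m = 1.412e-02 mm/s.
R = 1.412e-02 × 3600 = 50.8 mm/hr.
Over 3 h: total = 50.8 × 3 = 152.4 ≈ 152 mm.

R ≈ 50.8 mm/hr; total ≈ 152 mm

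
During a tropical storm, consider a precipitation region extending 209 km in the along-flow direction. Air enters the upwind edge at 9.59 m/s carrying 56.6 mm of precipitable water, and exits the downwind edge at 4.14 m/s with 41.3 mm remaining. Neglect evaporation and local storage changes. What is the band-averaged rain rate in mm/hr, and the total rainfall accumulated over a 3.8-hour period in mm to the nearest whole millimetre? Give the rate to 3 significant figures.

R ≈ 6.40 mm/hr; total ≈ 24 mm

Column moisture flux per unit crosswind length is F = V × PW.
Inflow: F_in = 9.59 × 56.6 = 542.794 mm·m/s
Outflow: F_out = 4.14 × 41.3 = 170.982 mm·m/s
Steady-state rate R = (F_in − F_out)/L = (542.794 − 170.982) / 209000 m = 1.779e-03 mm/s.
R = 1.779e-03 × 3600 = 6.40 mm/hr.
Over 3.8 h: total = 6.40 × 3.8 = 24.32 ≈ 24 mm.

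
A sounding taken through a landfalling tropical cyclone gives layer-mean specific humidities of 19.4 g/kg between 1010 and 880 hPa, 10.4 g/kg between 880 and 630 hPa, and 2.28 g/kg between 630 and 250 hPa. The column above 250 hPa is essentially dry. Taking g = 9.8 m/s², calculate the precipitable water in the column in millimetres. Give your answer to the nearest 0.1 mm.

PW ≈ 61.1 mm

Precipitable water is the column-integrated vapour mass per unit area: PW = (1/g) Σ q̄ Δp, with q in kg/kg and Δp in Pa (1 kg/m² of water = 1 mm).
Layer 1010–880 hPa: Δp = 130 hPa = 13000 Pa, q̄ = 0.0194 kg/kg → 0.0194 × 13000 / 9.8 = 25.73 mm
Layer 880–630 hPa: Δp = 250 hPa = 25000 Pa, q̄ = 0.0104 kg/kg → 0.0104 × 25000 / 9.8 = 26.53 mm
Layer 630–250 hPa: Δp = 380 hPa = 38000 Pa, q̄ = 0.00228 kg/kg → 0.00228 × 38000 / 9.8 = 8.84 mm
PW = 25.73 + 26.53 + 8.84 = 61.10 ≈ 61.1 mm.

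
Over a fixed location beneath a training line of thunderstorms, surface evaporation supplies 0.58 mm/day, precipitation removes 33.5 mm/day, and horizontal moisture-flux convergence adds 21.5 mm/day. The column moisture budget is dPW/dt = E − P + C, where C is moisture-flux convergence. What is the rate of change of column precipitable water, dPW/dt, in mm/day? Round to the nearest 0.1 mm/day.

dPW/dt ≈ -11.4 mm/day

dPW/dt = E − P + C = 0.58 − 33.5 + (21.5) = -11.4 mm/day.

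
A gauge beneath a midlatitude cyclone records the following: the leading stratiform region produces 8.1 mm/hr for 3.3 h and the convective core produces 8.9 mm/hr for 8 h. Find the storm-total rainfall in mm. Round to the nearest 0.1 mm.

Total = Σ Rᵢ Δtᵢ = 8.1 × 3.3 + 8.9 × 8
      = 26.73 + 71.2 = 97.9 mm.

total ≈ 97.9 mm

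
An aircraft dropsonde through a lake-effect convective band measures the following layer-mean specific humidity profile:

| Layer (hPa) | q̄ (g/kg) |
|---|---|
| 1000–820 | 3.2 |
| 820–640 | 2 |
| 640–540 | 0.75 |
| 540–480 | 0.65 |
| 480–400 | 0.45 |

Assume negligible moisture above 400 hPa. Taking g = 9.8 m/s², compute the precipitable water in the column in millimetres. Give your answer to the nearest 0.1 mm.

PW ≈ 11.1 mm

Precipitable water is the column-integrated vapour mass per unit area: PW = (1/g) Σ q̄ Δp, with q in kg/kg and Δp in Pa (1 kg/m² of water = 1 mm).
Layer 1000–820 hPa: Δp = 180 hPa = 18000 Pa, q̄ = 0.0032 kg/kg → 0.0032 × 18000 / 9.8 = 5.88 mm
Layer 820–640 hPa: Δp = 180 hPa = 18000 Pa, q̄ = 0.002 kg/kg → 0.002 × 18000 / 9.8 = 3.67 mm
Layer 640–540 hPa: Δp = 100 hPa = 10000 Pa, q̄ = 0.00075 kg/kg → 0.00075 × 10000 / 9.8 = 0.77 mm
Layer 540–480 hPa: Δp = 60 hPa = 6000 Pa, q̄ = 0.00065 kg/kg → 0.00065 × 6000 / 9.8 = 0.40 mm
Layer 480–400 hPa: Δp = 80 hPa = 8000 Pa, q̄ = 0.00045 kg/kg → 0.00045 × 8000 / 9.8 = 0.37 mm
PW = 5.88 + 3.67 + 0.77 + 0.40 + 0.37 = 11.09 ≈ 11.1 mm.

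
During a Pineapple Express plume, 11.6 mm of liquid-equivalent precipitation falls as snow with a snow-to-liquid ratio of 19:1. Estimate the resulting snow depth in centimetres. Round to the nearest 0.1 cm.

snow depth ≈ 22.0 cm

Snow depth = liquid × ratio = 11.6 mm × 19 = 220.4 mm = 22.0 cm.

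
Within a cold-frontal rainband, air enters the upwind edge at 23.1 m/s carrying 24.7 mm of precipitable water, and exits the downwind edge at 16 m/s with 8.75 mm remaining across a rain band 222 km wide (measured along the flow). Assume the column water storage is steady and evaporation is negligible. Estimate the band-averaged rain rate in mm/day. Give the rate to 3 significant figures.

Column moisture flux per unit crosswind length is F = V × PW.
Inflow: F_in = 23.1 × 24.7 = 570.57 mm·m/s
Outflow: F_out = 16 × 8.75 = 140 mm·m/s
Steady-state rate R = (F_in − F_out)/L = (570.57 − 140) / 222000 m = 1.940e-03 mm/s.
R = 1.940e-03 × 3600 × 24 = 168 mm/day.

R ≈ 168 mm/day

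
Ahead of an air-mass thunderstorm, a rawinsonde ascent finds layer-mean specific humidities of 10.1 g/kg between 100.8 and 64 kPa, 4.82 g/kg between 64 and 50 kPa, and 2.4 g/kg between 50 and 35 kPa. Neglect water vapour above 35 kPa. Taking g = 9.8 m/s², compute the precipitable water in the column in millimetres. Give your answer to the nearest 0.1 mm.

PW ≈ 48.5 mm

Precipitable water is the column-integrated vapour mass per unit area: PW = (1/g) Σ q̄ Δp, with q in kg/kg and Δp in Pa (1 kg/m² of water = 1 mm).
Layer 100.8–64 kPa: Δp = 368 hPa = 36800 Pa, q̄ = 0.0101 kg/kg → 0.0101 × 36800 / 9.8 = 37.93 mm
Layer 64–50 kPa: Δp = 140 hPa = 14000 Pa, q̄ = 0.00482 kg/kg → 0.00482 × 14000 / 9.8 = 6.89 mm
Layer 50–35 kPa: Δp = 150 hPa = 15000 Pa, q̄ = 0.0024 kg/kg → 0.0024 × 15000 / 9.8 = 3.67 mm
PW = 37.93 + 6.89 + 3.67 = 48.49 ≈ 48.5 mm.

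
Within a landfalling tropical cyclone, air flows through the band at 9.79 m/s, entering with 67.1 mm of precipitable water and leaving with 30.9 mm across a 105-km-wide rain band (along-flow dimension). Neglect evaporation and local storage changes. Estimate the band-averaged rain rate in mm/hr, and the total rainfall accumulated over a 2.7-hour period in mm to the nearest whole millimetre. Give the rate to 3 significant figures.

R ≈ 12.2 mm/hr; total ≈ 33 mm

Column moisture flux per unit crosswind length is F = V × PW.
Inflow: F_in = 9.79 × 67.1 = 656.909 mm·m/s
Outflow: F_out = 9.79 × 30.9 = 302.511 mm·m/s
Steady-state rate R = (F_in − F_out)/L = (656.909 − 302.511) / 105000 m = 3.375e-03 mm/s.
R = 3.375e-03 × 3600 = 12.2 mm/hr.
Over 2.7 h: total = 12.2 × 2.7 = 32.94 ≈ 33 mm.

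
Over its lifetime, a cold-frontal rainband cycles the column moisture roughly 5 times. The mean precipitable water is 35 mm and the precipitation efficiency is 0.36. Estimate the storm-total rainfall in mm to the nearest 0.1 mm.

rainfall ≈ 63.0 mm

Each cycle deposits ε × PW = 0.36 × 35 = 12.6 mm.
Over 5 cycles: 5 × 12.6 = 63.0 mm.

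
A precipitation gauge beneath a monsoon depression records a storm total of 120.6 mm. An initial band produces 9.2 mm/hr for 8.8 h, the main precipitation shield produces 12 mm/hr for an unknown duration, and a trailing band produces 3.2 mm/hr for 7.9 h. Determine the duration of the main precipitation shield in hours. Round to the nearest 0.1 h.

duration ≈ 1.2 h

Known phases: 9.2 × 8.8 + 3.2 × 7.9 = 80.96 + 25.28 = 106.24 mm.
Remaining depth = 120.6 − 106.24 = 14.36 mm.
Duration = 14.36 / 12 = 1.2 h.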